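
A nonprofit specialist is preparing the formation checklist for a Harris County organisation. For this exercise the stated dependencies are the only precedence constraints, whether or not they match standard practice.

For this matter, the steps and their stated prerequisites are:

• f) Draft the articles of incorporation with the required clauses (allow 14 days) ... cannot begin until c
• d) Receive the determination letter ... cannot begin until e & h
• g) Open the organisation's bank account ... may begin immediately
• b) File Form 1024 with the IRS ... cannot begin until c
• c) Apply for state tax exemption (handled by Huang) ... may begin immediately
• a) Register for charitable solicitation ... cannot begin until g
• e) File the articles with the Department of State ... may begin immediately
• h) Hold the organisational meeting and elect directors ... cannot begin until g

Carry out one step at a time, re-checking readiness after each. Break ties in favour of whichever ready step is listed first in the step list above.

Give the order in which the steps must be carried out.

Nothing is required for g, c and e. g is listed earlier → g first.
a and h now also ready, so the ready set is {c, a, e, h}; c is listed earlier → c.
f, b, a, e and h are all available; f is listed earlier → f.
Now b, a, e and h have their prerequisites met. b is listed earlier, so b next.
Ready: a, e and h. a is listed earlier → a.
Now e and h have their prerequisites met. e is listed earlier, so e next.
That leaves h as the only ready step → h.
d is the only step now ready → d.

g → c → f → b → a → e → h → d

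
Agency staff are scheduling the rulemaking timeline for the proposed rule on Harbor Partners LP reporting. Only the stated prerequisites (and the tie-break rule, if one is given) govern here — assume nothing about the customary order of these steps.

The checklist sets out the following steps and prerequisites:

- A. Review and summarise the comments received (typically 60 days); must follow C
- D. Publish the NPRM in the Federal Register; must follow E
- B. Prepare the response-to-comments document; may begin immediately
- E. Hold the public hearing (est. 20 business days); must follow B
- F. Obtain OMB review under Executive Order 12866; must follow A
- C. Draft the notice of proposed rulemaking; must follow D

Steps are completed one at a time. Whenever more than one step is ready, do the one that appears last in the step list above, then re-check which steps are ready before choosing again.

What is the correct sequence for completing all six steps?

B is the only step with nothing outstanding, so it goes first.
That leaves E as the only ready step → E.
D needed E, now all done → D.
C needed D, now all done → C.
Next only A has its prerequisites met → A.
F needed A, now all done → F.

B, E, D, C, A, F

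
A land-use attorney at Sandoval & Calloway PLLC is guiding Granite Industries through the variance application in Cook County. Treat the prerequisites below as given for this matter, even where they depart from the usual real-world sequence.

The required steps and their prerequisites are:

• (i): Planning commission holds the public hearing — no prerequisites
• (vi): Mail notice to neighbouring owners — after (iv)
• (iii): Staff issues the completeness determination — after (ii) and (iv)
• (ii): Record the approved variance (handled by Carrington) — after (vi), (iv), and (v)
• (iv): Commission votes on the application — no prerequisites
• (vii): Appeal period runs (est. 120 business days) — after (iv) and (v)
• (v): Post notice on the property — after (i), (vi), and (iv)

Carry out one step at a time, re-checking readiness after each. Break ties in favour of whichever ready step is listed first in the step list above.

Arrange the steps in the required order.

(i), (iv), (vi), (v), (ii), (iii), (vii)

(i) and (iv) have no prerequisites; (i) is listed earlier, so (i) is first.
(iv) is the only step now ready → (iv).
(vi) needed (iv), now all done → (vi).
That leaves (v) as the only ready step → (v).
Now (ii) and (vii) have their prerequisites met. (ii) is listed earlier, so (ii) next.
Now (iii) and (vii) have their prerequisites met. (iii) is listed earlier, so (iii) next.
Next only (vii) has its prerequisites met → (vii).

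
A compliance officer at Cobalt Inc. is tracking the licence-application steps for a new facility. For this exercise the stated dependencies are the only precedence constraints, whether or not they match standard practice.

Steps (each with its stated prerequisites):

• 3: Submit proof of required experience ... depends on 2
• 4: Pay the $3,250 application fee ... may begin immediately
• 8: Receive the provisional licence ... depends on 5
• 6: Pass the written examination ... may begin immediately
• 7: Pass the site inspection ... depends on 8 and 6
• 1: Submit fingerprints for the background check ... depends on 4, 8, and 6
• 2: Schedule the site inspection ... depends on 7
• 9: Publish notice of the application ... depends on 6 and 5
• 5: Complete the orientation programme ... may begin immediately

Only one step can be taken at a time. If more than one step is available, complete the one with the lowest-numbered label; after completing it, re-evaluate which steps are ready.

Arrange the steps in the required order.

4 5 6 8 1 7 2 3 9

4, 5 and 6 have no prerequisites; 4 has the earlier label, so 4 is first.
5 and 6 are both available; 5 has the earlier label → 5.
6 and 8 are both available; 6 has the earlier label → 6.
9 now also ready, so the ready set is {8, 9}; 8 has the earlier label → 8.
Now 1, 7 and 9 have their prerequisites met. 1 has the earlier label, so 1 next.
7 and 9 are both available; 7 has the earlier label → 7.
2 now also ready, so the ready set is {2, 9}; 2 has the earlier label → 2.
3 and 9 are both available; 3 has the earlier label → 3.
9 needed 5 and 6, now all done → 9.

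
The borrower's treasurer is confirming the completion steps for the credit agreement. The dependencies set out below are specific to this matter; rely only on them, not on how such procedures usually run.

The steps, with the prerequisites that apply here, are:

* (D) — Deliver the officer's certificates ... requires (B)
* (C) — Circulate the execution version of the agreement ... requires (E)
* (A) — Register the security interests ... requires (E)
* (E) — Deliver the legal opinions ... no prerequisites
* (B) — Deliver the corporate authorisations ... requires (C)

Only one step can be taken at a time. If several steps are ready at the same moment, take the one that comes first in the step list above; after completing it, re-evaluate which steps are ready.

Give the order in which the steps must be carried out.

(E) → (C) → (A) → (B) → (D)

(E) has no prerequisites → (E) first.
Ready: (C) and (A). (C) is listed earlier → (C).
(A) and (B) are both available; (A) is listed earlier → (A).
(B) is the only step now ready → (B).
(D) needed (B), now all done → (D).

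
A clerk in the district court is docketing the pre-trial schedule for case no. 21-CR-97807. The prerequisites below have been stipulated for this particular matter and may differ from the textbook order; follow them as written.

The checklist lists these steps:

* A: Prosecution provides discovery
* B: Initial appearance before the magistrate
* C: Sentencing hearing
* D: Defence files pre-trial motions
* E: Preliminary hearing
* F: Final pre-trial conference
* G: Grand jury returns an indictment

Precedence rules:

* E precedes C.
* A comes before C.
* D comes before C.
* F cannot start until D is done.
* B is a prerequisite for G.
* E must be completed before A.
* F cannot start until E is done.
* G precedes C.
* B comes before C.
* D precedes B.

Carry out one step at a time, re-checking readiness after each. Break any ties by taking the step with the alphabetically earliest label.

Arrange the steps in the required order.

D → B → E → A → F → G → C

D and E have no prerequisites; D has the earlier label, so D is first.
B now also ready, so the ready set is {B, E}; B has the earlier label → B.
E and G are both available; E has the earlier label → E.
A and F now also ready, so the ready set is {A, F, G}; A has the earlier label → A.
F and G are both available; F has the earlier label → F.
Next only G has its prerequisites met → G.
That leaves C as the only ready step → C.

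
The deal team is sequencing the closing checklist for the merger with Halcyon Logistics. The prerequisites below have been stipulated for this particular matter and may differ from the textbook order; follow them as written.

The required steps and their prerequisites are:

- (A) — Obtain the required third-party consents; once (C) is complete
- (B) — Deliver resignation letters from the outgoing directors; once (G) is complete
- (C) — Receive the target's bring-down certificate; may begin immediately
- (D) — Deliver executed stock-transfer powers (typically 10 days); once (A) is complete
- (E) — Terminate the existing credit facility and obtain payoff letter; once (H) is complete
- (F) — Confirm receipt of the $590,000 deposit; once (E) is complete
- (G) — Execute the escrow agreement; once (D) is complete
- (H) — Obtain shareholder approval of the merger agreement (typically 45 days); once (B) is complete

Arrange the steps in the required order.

Only (C) has no prerequisites, so it is first.
(A) needed (C), now all done → (A).
(D) needed (A), now all done → (D).
(G) is the only step now ready → (G).
Next only (B) has its prerequisites met → (B).
Next only (H) has its prerequisites met → (H).
(E) needed (H), now all done → (E).
(F) is the only step now ready → (F).

(C), (A), (D), (G), (B), (H), (E), (F)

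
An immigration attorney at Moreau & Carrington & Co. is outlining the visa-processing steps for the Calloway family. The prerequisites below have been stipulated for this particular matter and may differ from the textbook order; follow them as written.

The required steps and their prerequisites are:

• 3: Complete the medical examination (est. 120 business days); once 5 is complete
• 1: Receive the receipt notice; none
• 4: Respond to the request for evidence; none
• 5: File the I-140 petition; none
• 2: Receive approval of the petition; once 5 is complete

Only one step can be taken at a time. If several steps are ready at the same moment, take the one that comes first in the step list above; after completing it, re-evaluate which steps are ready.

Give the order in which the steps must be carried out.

1, 4, 5, 3, 2

Nothing is required for 1, 4 and 5. 1 is listed earlier → 1 first.
Now 4 and 5 have their prerequisites met. 4 is listed earlier, so 4 next.
That leaves 5 as the only ready step → 5.
3 and 2 are both available; 3 is listed earlier → 3.
Next only 2 has its prerequisites met → 2.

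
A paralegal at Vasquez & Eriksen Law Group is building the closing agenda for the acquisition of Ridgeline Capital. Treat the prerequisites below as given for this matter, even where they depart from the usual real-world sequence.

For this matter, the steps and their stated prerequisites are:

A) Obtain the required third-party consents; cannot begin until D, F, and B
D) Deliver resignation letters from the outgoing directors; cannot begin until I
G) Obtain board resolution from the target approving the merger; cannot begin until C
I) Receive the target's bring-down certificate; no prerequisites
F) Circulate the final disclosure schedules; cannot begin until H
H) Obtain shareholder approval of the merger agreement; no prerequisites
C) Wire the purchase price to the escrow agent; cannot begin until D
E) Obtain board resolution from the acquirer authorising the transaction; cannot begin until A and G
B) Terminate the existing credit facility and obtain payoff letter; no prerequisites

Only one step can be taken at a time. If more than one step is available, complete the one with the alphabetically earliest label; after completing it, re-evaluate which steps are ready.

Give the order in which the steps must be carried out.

Nothing is required for B, H and I. B has the earlier label → B first.
H and I are both available; H has the earlier label → H.
F and I are both available; F has the earlier label → F.
That leaves I as the only ready step → I.
D is the only step now ready → D.
A and C are both available; A has the earlier label → A.
Next only C has its prerequisites met → C.
G needed C, now all done → G.
That leaves E as the only ready step → E.

B → H → F → I → D → A → C → G → E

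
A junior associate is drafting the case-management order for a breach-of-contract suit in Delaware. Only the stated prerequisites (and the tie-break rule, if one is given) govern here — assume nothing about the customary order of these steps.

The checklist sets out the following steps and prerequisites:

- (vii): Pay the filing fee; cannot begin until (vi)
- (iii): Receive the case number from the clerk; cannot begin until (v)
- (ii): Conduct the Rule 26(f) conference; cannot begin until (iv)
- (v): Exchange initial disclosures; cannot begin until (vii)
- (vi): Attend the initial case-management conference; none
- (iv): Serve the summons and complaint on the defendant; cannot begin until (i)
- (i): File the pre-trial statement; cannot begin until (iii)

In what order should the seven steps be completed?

(vi), (vii), (v), (iii), (i), (iv), (ii)

(vi) has no prerequisites → (vi) first.
That leaves (vii) as the only ready step → (vii).
(v) needed (vii), now all done → (v).
(iii) needed (v), now all done → (iii).
(i) is the only step now ready → (i).
(iv) needed (i), now all done → (iv).
(ii) needed (iv), now all done → (ii).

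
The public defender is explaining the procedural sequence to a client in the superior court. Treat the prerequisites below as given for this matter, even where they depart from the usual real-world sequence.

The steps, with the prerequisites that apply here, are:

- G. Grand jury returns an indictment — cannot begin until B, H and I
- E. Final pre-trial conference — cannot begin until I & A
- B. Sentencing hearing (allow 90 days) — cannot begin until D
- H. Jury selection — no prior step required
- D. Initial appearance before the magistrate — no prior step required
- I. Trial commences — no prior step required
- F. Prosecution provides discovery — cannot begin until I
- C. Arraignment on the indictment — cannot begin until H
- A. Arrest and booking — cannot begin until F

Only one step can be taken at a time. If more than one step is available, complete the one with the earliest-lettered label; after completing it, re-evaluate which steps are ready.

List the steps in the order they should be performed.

D → B → H → C → I → F → A → E → G

Nothing is required for D, H and I. D has the earlier label → D first.
B now also ready, so the ready set is {B, H, I}; B has the earlier label → B.
H and I are both available; H has the earlier label → H.
Ready: C and I. C has the earlier label → C.
Next only I has its prerequisites met → I.
Now F and G have their prerequisites met. F has the earlier label, so F next.
A and G are both available; A has the earlier label → A.
E now also ready, so the ready set is {E, G}; E has the earlier label → E.
G needed B, H and I, now all done → G.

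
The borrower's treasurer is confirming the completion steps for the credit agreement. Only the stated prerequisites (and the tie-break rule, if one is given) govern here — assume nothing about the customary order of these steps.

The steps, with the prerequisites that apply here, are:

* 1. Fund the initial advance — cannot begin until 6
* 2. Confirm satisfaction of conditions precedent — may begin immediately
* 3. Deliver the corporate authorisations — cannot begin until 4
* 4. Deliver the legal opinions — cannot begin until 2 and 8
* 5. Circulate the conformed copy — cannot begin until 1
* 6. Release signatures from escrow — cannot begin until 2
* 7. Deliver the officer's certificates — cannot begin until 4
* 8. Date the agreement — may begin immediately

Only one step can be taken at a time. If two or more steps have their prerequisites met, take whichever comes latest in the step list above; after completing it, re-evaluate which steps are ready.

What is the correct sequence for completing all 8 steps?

8, 2, 6, 4, 7, 3, 1, 5

8 and 2 have no prerequisites; 8 is listed later, so 8 is first.
Next only 2 has its prerequisites met → 2.
6 and 4 are both available; 6 is listed later → 6.
Ready: 4 and 1. 4 is listed later → 4.
7 and 3 now also ready, so the ready set is {7, 3, 1}; 7 is listed later → 7.
Ready: 3 and 1. 3 is listed later → 3.
That leaves 1 as the only ready step → 1.
5 needed 1, now all done → 5.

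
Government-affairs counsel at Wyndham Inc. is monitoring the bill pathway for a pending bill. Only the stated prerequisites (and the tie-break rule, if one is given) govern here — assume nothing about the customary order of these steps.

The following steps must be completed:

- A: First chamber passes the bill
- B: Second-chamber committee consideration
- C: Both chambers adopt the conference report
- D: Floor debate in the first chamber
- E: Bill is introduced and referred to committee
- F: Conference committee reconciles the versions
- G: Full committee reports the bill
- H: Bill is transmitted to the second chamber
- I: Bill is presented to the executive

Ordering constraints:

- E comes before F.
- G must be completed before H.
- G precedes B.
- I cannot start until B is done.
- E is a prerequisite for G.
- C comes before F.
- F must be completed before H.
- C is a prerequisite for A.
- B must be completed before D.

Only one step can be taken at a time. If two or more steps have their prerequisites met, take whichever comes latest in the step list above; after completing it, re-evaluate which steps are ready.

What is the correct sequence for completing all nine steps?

E → G → C → F → H → B → I → D → A

E and C have no prerequisites; E is listed later, so E is first.
G now also ready, so the ready set is {G, C}; G is listed later → G.
Now C and B have their prerequisites met. C is listed later, so C next.
F, B and A are all available; F is listed later → F.
H now also ready, so the ready set is {H, B, A}; H is listed later → H.
Now B and A have their prerequisites met. B is listed later, so B next.
Now I, D and A have their prerequisites met. I is listed later, so I next.
D and A are both available; D is listed later → D.
A is the only step now ready → A.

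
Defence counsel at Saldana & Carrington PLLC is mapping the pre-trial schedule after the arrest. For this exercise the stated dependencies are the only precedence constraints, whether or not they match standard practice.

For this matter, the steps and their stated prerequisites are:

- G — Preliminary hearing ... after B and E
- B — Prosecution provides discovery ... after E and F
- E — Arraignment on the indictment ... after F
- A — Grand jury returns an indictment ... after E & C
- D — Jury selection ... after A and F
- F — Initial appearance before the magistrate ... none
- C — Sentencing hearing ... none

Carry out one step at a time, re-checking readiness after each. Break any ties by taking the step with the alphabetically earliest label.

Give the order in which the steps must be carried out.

C, F, E, A, B, D, G

Nothing is required for C and F. C has the earlier label → C first.
Next only F has its prerequisites met → F.
E needed F, now all done → E.
Ready: A and B. A has the earlier label → A.
Ready: B and D. B has the earlier label → B.
Now D and G have their prerequisites met. D has the earlier label, so D next.
That leaves G as the only ready step → G.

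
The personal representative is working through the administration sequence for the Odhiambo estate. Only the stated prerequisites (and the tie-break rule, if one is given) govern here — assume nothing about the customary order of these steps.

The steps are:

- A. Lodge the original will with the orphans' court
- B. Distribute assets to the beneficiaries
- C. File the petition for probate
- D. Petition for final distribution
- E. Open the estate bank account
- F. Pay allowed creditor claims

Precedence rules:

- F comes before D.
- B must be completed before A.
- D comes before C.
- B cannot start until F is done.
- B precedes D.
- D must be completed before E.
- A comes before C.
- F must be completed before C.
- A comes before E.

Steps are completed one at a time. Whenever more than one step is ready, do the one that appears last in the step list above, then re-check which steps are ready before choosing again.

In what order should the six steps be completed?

F has no prerequisites → F first.
B needed F, now all done → B.
Ready: D and A. D is listed later → D.
A is the only step now ready → A.
Now E and C have their prerequisites met. E is listed later, so E next.
C needed F, D and A, now all done → C.

F → B → D → A → E → C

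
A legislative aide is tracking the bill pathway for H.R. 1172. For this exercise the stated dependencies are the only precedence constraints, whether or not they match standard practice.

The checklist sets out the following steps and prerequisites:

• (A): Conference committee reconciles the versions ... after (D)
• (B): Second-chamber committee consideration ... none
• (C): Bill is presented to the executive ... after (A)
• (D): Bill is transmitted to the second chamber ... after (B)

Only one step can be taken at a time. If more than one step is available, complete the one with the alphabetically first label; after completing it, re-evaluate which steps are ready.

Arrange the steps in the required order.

(B) is the only step with nothing outstanding, so it goes first.
Next only (D) has its prerequisites met → (D).
(A) needed (D), now all done → (A).
That leaves (C) as the only ready step → (C).

(B) (D) (A) (C)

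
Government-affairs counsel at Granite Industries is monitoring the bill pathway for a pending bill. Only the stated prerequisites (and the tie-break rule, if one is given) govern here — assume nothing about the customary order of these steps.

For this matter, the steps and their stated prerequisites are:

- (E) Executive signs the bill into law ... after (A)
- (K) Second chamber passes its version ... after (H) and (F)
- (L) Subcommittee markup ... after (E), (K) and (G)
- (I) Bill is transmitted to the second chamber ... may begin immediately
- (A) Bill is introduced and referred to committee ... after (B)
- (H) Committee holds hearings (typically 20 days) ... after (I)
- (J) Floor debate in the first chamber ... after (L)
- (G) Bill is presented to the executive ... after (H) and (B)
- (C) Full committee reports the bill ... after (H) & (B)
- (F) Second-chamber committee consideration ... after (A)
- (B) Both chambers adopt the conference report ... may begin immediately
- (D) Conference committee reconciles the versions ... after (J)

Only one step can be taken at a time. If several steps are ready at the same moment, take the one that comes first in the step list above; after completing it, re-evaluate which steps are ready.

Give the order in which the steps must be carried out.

(I), (H), (B), (A), (E), (G), (C), (F), (K), (L), (J), (D)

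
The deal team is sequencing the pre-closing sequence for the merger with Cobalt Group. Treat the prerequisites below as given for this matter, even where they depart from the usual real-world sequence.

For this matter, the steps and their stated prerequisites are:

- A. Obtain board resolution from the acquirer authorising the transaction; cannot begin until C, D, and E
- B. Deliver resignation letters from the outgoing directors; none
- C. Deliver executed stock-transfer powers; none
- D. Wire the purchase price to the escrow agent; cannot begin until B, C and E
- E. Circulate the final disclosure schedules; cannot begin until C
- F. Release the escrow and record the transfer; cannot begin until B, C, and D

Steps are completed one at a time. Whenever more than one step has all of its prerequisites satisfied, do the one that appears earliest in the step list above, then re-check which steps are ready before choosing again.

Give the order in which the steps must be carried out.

B, C, E, D, A, F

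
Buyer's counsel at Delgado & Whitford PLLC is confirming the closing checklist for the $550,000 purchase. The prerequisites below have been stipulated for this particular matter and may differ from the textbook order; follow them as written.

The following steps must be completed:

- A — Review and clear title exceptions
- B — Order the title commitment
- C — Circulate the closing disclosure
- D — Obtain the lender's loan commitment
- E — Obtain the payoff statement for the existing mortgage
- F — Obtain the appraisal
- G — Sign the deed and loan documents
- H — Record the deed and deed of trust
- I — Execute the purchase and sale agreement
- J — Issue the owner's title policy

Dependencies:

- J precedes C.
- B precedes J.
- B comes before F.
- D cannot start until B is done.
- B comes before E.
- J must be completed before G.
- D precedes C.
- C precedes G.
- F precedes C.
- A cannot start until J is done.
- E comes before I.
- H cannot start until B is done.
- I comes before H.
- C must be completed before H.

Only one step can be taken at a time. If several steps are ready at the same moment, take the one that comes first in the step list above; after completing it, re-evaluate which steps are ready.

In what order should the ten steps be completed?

B has no prerequisites → B first.
D, E, F and J are all available; D is listed earlier → D.
E, F and J are all available; E is listed earlier → E.
I now also ready, so the ready set is {F, I, J}; F is listed earlier → F.
Ready: I and J. I is listed earlier → I.
That leaves J as the only ready step → J.
Ready: A and C. A is listed earlier → A.
That leaves C as the only ready step → C.
Ready: G and H. G is listed earlier → G.
Next only H has its prerequisites met → H.

B D E F I J A C G H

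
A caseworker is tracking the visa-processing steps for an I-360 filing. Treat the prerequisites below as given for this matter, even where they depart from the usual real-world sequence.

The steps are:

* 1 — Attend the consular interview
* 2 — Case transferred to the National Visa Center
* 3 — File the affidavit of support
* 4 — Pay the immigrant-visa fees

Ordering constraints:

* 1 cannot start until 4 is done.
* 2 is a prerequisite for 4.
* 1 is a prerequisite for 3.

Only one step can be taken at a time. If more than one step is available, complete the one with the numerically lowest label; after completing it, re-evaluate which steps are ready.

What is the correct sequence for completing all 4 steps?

2 is the only step with nothing outstanding, so it goes first.
Next only 4 has its prerequisites met → 4.
1 needed 4, now all done → 1.
That leaves 3 as the only ready step → 3.

2, 4, 1, 3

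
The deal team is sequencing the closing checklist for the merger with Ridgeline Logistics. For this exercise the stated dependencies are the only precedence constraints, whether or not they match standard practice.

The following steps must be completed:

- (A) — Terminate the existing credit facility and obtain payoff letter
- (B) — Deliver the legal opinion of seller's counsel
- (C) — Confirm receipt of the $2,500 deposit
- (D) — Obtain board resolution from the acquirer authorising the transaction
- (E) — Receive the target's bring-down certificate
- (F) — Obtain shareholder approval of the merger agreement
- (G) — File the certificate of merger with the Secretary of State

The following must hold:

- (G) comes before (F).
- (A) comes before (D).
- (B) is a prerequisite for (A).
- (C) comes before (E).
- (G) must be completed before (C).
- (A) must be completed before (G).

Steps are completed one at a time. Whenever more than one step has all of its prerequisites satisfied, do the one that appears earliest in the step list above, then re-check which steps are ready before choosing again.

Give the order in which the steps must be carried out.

(B), (A), (D), (G), (C), (E), (F)

Only (B) has no prerequisites, so it is first.
(A) needed (B), now all done → (A).
(D) and (G) are both available; (D) is listed earlier → (D).
That leaves (G) as the only ready step → (G).
(C) and (F) are both available; (C) is listed earlier → (C).
(E) now also ready, so the ready set is {(E), (F)}; (E) is listed earlier → (E).
(F) is the only step now ready → (F).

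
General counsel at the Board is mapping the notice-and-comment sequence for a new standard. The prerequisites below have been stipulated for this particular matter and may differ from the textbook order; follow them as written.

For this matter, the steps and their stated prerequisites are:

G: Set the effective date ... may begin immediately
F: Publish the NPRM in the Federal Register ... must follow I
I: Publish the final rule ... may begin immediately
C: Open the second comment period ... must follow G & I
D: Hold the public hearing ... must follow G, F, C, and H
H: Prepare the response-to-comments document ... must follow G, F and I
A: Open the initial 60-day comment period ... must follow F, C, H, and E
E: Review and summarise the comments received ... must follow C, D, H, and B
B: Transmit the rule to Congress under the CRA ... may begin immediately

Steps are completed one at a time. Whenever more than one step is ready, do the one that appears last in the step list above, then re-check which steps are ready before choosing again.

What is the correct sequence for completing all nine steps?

B → I → F → G → H → C → D → E → A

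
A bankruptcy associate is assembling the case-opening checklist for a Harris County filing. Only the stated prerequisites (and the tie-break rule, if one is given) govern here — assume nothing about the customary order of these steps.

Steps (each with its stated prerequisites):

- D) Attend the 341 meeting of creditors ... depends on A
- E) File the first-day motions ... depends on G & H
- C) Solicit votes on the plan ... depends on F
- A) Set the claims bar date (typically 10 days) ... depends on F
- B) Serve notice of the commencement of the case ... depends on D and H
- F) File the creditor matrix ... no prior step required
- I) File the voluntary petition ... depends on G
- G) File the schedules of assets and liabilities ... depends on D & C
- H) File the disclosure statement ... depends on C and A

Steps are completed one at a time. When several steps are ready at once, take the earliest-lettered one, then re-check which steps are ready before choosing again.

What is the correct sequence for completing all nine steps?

F has no prerequisites → F first.
A and C are both available; A has the earlier label → A.
D now also ready, so the ready set is {C, D}; C has the earlier label → C.
H now also ready, so the ready set is {D, H}; D has the earlier label → D.
Ready: G and H. G has the earlier label → G.
Ready: H and I. H has the earlier label → H.
B and E now also ready, so the ready set is {B, E, I}; B has the earlier label → B.
E and I are both available; E has the earlier label → E.
That leaves I as the only ready step → I.

F, A, C, D, G, H, B, E, I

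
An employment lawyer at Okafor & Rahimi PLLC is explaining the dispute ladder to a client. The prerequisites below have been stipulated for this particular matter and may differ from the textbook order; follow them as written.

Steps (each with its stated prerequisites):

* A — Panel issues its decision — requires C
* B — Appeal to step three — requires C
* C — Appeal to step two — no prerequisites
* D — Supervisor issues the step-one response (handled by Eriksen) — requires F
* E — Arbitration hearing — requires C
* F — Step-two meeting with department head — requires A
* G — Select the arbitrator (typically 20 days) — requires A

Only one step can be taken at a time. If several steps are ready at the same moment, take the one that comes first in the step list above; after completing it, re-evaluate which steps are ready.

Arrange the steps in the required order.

C has no prerequisites → C first.
Now A, B and E have their prerequisites met. A is listed earlier, so A next.
Now B, E, F and G have their prerequisites met. B is listed earlier, so B next.
Ready: E, F and G. E is listed earlier → E.
F and G are both available; F is listed earlier → F.
D now also ready, so the ready set is {D, G}; D is listed earlier → D.
G needed A, now all done → G.

C A B E F D G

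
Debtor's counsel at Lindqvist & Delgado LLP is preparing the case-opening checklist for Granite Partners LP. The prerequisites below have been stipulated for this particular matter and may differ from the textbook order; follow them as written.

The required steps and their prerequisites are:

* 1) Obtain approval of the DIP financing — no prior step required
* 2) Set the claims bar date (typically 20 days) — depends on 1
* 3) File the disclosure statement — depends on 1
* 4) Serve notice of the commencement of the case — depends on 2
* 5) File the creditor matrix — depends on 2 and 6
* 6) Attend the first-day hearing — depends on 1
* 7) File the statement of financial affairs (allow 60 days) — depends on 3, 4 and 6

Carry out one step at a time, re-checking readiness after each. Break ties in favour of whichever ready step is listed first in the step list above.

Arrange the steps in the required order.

1, 2, 3, 4, 6, 5, 7

1 has no prerequisites → 1 first.
Ready: 2, 3 and 6. 2 is listed earlier → 2.
Now 3, 4 and 6 have their prerequisites met. 3 is listed earlier, so 3 next.
Now 4 and 6 have their prerequisites met. 4 is listed earlier, so 4 next.
That leaves 6 as the only ready step → 6.
Now 5 and 7 have their prerequisites met. 5 is listed earlier, so 5 next.
That leaves 7 as the only ready step → 7.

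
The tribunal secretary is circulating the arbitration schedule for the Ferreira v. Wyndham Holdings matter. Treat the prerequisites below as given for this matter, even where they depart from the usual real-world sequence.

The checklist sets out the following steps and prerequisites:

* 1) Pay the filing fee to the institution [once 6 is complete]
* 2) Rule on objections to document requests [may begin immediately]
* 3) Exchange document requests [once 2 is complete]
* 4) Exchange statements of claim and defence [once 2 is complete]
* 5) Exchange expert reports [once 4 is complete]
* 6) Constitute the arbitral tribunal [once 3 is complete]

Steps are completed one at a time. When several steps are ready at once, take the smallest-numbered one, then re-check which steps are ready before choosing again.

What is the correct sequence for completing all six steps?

2 → 3 → 4 → 5 → 6 → 1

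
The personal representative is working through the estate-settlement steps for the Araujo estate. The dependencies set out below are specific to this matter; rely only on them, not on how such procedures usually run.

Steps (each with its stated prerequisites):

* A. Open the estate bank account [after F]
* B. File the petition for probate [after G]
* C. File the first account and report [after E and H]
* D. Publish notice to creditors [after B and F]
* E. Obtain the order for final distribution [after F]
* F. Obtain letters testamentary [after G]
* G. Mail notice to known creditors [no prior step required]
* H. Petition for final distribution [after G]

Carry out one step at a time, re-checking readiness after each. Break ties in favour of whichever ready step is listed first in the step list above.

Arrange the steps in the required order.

G B F A D E H C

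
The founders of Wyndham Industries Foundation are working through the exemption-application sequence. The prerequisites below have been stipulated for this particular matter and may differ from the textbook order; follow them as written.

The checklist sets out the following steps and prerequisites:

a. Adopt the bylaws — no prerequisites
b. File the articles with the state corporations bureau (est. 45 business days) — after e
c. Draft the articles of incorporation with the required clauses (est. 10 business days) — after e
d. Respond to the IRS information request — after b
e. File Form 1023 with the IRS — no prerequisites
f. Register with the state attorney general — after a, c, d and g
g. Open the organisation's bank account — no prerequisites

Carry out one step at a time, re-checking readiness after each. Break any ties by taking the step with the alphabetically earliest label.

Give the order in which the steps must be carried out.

a, e, b, c, d, g, f

a, e and g have no prerequisites; a has the earlier label, so a is first.
e and g are both available; e has the earlier label → e.
b, c and g are all available; b has the earlier label → b.
c, d and g are all available; c has the earlier label → c.
Ready: d and g. d has the earlier label → d.
That leaves g as the only ready step → g.
Next only f has its prerequisites met → f.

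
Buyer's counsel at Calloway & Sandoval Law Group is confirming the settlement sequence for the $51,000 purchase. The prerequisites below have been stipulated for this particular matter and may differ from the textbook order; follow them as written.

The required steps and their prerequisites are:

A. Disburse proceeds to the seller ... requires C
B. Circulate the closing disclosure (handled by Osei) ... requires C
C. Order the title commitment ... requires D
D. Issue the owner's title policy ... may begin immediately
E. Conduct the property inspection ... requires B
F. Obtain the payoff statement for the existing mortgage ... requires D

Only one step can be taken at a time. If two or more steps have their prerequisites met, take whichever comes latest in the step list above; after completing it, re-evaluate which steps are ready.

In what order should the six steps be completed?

Only D has no prerequisites, so it is first.
Ready: F and C. F is listed later → F.
Next only C has its prerequisites met → C.
B and A are both available; B is listed later → B.
E and A are both available; E is listed later → E.
Next only A has its prerequisites met → A.

D, F, C, B, E, A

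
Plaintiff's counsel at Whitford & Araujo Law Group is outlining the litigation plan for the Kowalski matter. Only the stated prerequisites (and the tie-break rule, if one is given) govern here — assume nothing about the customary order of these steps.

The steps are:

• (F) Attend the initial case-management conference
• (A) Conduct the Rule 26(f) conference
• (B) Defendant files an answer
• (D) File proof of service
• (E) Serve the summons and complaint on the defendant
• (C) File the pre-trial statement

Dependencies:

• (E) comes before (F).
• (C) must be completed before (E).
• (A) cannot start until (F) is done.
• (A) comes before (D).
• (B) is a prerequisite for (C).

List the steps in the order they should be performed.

(B), (C), (E), (F), (A), (D)

Only (B) has no prerequisites, so it is first.
(C) needed (B), now all done → (C).
(E) needed (C), now all done → (E).
That leaves (F) as the only ready step → (F).
Next only (A) has its prerequisites met → (A).
That leaves (D) as the only ready step → (D).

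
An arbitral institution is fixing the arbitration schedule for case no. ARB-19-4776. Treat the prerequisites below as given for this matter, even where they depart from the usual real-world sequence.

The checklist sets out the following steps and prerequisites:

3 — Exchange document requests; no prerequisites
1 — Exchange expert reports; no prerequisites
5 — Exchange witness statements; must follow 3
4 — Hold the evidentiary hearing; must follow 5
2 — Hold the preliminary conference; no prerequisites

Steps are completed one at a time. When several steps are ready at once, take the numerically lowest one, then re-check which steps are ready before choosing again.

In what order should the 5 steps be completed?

1, 2, 3, 5, 4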